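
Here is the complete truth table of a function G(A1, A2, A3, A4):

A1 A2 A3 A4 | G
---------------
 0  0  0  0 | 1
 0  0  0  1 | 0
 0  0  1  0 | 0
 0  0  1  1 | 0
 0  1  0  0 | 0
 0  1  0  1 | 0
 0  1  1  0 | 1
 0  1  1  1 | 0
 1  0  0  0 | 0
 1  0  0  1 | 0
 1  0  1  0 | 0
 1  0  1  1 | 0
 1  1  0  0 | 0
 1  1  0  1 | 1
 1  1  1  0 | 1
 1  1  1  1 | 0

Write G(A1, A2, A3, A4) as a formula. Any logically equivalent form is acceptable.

G(A1, A2, A3, A4) = (((((¬A1 ∧ ¬A2) ∧ ¬A3) ∧ ¬A4) ∨ (((¬A1 ∧ A2) ∧ A3) ∧ ¬A4)) ∨ (((A1 ∧ A2) ∧ ¬A3) ∧ A4)) ∨ (((A1 ∧ A2) ∧ A3) ∧ ¬A4)

G=1 on 4 inputs: (0,0,0,0), (0,1,1,0), (1,1,0,1), (1,1,1,0). Reading each as a conjunction of literals (¬A1·¬A2·¬A3·¬A4, ¬A1·A2·A3·¬A4, A1·A2·¬A3·A4, A1·A2·A3·¬A4) and taking the OR gives the canonical DNF.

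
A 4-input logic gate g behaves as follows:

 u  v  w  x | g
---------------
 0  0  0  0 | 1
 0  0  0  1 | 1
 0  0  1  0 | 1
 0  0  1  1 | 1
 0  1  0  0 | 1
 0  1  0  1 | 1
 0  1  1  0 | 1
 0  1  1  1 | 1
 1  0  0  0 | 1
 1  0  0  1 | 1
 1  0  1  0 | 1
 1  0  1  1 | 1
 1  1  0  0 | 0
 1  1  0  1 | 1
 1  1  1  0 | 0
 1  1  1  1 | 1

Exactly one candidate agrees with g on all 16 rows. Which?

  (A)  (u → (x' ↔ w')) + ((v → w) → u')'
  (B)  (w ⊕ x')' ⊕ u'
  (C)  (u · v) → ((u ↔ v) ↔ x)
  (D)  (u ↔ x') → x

(A) fails at (1,1,0,0): the formula yields 1, g is 0.
(B) fails at (0,0,0,1): the formula yields 0, g is 1.
(D) fails at (1,0,0,0): the formula yields 0, g is 1.
(C) is the remaining candidate, and it agrees with g on all 16 inputs.

C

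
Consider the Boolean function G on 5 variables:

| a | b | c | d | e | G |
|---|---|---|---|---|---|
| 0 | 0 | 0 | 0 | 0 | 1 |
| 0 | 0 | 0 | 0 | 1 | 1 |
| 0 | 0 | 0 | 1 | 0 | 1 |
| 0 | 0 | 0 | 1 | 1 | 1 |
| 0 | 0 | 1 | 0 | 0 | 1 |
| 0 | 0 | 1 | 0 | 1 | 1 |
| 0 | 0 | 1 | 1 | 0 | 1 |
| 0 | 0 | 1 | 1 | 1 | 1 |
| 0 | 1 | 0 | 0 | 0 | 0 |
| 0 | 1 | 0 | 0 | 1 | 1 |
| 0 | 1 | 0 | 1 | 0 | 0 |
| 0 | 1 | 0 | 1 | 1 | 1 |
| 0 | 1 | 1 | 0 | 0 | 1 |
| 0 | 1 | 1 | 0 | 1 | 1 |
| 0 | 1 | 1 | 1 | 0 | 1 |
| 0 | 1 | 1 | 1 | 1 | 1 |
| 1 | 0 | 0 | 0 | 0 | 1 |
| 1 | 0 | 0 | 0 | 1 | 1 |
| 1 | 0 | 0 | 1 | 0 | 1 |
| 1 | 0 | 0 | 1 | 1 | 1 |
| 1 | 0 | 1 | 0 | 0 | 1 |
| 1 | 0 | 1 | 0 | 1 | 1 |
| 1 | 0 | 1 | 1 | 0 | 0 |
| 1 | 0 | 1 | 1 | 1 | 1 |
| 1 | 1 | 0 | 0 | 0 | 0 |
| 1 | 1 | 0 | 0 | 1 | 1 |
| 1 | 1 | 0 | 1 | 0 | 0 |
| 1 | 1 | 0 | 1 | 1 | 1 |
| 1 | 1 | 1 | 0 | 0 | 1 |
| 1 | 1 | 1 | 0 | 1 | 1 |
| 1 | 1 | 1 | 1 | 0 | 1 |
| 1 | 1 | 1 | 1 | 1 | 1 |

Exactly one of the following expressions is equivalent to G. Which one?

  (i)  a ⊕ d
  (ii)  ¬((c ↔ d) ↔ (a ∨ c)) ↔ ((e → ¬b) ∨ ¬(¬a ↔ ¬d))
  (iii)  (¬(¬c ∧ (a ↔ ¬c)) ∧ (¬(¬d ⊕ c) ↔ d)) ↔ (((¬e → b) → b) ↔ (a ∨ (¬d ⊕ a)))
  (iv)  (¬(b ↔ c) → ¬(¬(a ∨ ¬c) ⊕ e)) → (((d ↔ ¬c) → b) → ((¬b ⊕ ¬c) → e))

iv

(i) disagrees with G on (0,0,0,0,0) (formula → 0, table → 1); rule it out.
(ii) disagrees with G on (0,0,0,1,0) (formula → 0, table → 1); rule it out.
(iii) disagrees with G on (0,0,0,0,1) (formula → 0, table → 1); rule it out.
That leaves (iv). Evaluating it on every row reproduces the table of G exactly.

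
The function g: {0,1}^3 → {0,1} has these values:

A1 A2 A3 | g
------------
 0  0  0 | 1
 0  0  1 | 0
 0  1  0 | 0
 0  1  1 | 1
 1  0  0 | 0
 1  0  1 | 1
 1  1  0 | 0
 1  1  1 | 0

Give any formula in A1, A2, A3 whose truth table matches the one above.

g(A1, A2, A3) = (((NOT A1 AND NOT A2) AND NOT A3) OR ((NOT A1 AND A2) AND A3)) OR ((A1 AND NOT A2) AND A3)

Collect the rows where g=1 — (0,0,0), (0,1,1), (1,0,1) — and write one minterm per row: ¬A1·¬A2·¬A3, ¬A1·A2·A3, A1·¬A2·A3. Their union (logical OR) reproduces the table exactly.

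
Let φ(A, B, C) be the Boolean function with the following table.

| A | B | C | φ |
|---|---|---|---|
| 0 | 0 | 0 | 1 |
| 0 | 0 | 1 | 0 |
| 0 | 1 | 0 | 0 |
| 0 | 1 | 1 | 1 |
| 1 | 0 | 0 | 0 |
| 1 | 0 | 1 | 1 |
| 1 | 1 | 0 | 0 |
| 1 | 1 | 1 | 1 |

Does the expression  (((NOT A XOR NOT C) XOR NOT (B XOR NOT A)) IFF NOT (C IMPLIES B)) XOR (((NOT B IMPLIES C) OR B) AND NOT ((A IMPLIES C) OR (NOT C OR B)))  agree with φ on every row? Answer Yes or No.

Check the formula against φ row by row:
  A=0, B=0, C=0: formula gives 1, φ = 1 ✓
  A=0, B=0, C=1: formula gives 1, but φ = 0 ✗
A single disagreement suffices: at (0,0,1) they differ, so the formula does not compute φ.

No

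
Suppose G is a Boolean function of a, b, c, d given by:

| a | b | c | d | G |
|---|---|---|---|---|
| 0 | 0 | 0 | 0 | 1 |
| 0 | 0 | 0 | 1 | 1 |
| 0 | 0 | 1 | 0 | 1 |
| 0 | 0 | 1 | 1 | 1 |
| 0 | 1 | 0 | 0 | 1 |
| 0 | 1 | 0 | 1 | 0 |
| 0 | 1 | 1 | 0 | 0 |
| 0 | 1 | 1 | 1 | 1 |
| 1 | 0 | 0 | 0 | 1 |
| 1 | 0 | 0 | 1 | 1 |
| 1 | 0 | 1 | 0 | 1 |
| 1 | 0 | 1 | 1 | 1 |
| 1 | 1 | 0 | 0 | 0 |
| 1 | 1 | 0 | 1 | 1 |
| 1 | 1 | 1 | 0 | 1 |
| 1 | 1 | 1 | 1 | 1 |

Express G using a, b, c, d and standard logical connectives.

G is 0 on only 3 rows — (0,1,0,1), (0,1,1,0), (1,1,0,0). Writing each as a minterm (¬a·b·¬c·d, ¬a·b·c·¬d, a·b·¬c·¬d) and OR-ing them characterizes exactly where G=0, so G is the negation of that disjunction.

G(a, b, c, d) = ~(((((~a & b) & ~c) & d) | (((~a & b) & c) & ~d)) | (((a & b) & ~c) & ~d))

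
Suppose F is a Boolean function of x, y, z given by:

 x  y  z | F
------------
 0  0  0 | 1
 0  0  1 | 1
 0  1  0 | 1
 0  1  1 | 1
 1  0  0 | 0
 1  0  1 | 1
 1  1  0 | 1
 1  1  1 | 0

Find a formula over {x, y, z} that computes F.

F is 0 on only 2 rows — (1,0,0), (1,1,1). Writing each as a minterm (x·¬y·¬z, x·y·z) and OR-ing them characterizes exactly where F=0, so F is the negation of that disjunction.

F(x, y, z) = not (((x and not y) and not z) or ((x and y) and z))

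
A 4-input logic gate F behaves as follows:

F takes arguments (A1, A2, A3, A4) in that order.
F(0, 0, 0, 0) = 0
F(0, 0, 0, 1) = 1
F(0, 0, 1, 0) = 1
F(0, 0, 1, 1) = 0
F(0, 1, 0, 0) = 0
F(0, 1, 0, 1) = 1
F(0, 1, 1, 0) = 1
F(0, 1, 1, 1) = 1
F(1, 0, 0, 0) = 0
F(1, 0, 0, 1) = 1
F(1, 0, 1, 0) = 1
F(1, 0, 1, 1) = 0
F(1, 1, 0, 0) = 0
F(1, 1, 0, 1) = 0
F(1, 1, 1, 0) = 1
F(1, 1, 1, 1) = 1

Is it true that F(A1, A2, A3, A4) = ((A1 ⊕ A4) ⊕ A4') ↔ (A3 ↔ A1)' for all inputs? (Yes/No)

Check the formula against F row by row:
  A1=0, A2=0, A3=0, A4=0: formula gives 0, F = 0 ✓
  A1=0, A2=0, A3=0, A4=1: formula gives 0, but F = 1 ✗
Since they disagree at (0,0,0,1), the expression is not a correct formula for F.

No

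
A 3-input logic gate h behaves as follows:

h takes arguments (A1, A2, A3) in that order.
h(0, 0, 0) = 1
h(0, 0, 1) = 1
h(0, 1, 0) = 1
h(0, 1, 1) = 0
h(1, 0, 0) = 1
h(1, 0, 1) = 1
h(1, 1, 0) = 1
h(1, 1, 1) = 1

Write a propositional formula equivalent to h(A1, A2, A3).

h is 0 on exactly one input, (0,1,1), whose minterm is ¬A1·A2·A3. So h is the negation of that single conjunction.

h(A1, A2, A3) = ((A1' · A2) · A3)'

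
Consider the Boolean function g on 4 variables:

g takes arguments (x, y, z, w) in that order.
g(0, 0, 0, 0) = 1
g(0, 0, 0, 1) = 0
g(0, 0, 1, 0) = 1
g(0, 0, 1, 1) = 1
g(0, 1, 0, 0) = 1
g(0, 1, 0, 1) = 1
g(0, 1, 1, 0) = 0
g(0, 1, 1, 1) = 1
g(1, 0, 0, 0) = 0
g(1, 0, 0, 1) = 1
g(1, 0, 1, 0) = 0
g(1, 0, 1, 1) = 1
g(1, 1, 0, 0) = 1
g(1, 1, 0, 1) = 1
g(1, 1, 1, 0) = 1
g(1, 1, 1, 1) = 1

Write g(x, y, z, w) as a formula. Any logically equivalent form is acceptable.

g(x, y, z, w) = not ((((((not x and not y) and not z) and w) or (((not x and y) and z) and not w)) or (((x and not y) and not z) and not w)) or (((x and not y) and z) and not w))

There are just 4 zero rows: (0,0,0,1), (0,1,1,0), (1,0,0,0), (1,0,1,0). Their minterms are ¬x·¬y·¬z·w, ¬x·y·z·¬w, x·¬y·¬z·¬w, x·¬y·z·¬w; the OR of those covers precisely the 0-outputs, and negating it yields g.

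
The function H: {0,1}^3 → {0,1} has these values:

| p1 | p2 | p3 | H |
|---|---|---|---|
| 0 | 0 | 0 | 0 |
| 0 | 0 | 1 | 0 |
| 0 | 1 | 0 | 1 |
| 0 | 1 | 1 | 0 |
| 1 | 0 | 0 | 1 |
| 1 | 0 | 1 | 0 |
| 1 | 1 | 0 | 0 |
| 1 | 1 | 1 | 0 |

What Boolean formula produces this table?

H(p1, p2, p3) = ((¬p1 ∧ p2) ∧ ¬p3) ∨ ((p1 ∧ ¬p2) ∧ ¬p3)

H=1 on 2 inputs: (0,1,0), (1,0,0). Reading each as a conjunction of literals (¬p1·p2·¬p3, p1·¬p2·¬p3) and taking the OR gives the canonical DNF.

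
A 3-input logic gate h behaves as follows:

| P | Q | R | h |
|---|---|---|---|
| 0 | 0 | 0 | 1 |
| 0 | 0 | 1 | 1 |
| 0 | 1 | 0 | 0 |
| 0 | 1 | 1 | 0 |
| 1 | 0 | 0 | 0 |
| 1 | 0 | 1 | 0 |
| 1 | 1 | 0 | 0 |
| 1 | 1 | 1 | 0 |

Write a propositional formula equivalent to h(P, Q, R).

The 1-rows are (0,0,0), (0,0,1). Each contributes one minterm — ¬P·¬Q·¬R; ¬P·¬Q·R — and their disjunction is a sum-of-products form of h.

h(P, Q, R) = ((~P & ~Q) & ~R) | ((~P & ~Q) & R)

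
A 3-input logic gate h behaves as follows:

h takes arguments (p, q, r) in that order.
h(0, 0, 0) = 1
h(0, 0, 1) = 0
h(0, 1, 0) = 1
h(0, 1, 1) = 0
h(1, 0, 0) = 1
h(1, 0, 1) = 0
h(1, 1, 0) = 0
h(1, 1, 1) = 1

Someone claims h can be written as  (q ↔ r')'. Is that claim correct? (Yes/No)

Evaluate (q ↔ r')' on each row and compare to h:
  p=0, q=0, r=0: formula gives 1, h = 1 ✓
  p=0, q=0, r=1: formula gives 0, h = 0 ✓
  p=0, q=1, r=0: formula gives 0, but h = 1 ✗
Since they disagree at (0,1,0), the expression is not a correct formula for h.

No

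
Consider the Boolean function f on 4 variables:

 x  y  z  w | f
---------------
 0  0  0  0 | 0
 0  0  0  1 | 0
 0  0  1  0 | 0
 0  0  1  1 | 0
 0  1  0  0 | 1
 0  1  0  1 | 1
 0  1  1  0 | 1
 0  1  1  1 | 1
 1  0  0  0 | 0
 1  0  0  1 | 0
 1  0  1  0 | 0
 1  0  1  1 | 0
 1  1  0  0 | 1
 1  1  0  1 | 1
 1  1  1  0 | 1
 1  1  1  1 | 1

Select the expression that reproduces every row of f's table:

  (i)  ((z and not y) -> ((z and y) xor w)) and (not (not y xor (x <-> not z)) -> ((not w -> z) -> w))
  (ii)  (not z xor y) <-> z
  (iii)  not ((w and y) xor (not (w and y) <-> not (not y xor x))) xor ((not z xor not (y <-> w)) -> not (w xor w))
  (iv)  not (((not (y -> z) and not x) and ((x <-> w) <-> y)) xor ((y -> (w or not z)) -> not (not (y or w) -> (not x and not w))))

(i) disagrees with f on (0,0,0,0) (formula → 1, table → 0); rule it out.
(iii) disagrees with f on (1,0,0,0) (formula → 1, table → 0); rule it out.
(iv) disagrees with f on (0,0,0,0) (formula → 1, table → 0); rule it out.
That leaves (ii). Evaluating it on every row reproduces the table of f exactly.

ii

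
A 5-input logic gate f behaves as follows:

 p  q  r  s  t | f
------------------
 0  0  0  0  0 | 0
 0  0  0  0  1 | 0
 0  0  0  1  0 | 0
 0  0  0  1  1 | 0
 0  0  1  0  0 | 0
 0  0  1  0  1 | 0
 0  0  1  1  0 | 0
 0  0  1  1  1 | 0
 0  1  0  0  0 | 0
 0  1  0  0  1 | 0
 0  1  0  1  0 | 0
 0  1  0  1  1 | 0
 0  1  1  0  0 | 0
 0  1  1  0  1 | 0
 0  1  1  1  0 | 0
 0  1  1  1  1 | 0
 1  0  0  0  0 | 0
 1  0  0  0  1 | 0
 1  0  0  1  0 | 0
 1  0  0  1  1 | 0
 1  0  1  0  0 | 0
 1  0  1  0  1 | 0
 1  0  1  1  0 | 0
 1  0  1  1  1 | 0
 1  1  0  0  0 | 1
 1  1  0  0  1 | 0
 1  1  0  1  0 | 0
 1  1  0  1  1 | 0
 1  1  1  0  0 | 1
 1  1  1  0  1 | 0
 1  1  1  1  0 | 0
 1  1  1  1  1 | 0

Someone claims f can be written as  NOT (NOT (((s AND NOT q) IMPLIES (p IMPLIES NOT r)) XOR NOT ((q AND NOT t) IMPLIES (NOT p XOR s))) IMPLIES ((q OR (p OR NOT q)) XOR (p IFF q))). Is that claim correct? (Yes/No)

Yes

Test each input against both f and the formula:
  p=0, q=0, r=0, s=0, t=0: formula gives 0, f = 0 ✓
  p=0, q=0, r=0, s=0, t=1: formula gives 0, f = 0 ✓
  p=0, q=0, r=0, s=1, t=0: formula gives 0, f = 0 ✓
  p=0, q=0, r=0, s=1, t=1: formula gives 0, f = 0 ✓
  …and likewise for the remaining 28 rows.
All 32 rows match — the expression computes f exactly.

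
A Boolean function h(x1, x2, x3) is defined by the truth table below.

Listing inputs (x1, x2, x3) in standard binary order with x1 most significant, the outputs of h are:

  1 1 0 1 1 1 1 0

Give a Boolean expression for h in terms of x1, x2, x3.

There are just 2 zero rows: (0,1,0), (1,1,1). Their minterms are ¬x1·x2·¬x3, x1·x2·x3; the OR of those covers precisely the 0-outputs, and negating it yields h.

h(x1, x2, x3) = NOT (((NOT x1 AND x2) AND NOT x3) OR ((x1 AND x2) AND x3))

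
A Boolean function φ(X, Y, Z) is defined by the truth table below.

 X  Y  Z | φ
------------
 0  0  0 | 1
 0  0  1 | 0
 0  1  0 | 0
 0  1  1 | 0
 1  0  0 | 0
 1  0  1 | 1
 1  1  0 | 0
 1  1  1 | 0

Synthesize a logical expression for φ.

φ(X, Y, Z) = ((~X & ~Y) & ~Z) | ((X & ~Y) & Z)

The 1-rows are (0,0,0), (1,0,1). Each contributes one minterm — ¬X·¬Y·¬Z; X·¬Y·Z — and their disjunction is a sum-of-products form of φ.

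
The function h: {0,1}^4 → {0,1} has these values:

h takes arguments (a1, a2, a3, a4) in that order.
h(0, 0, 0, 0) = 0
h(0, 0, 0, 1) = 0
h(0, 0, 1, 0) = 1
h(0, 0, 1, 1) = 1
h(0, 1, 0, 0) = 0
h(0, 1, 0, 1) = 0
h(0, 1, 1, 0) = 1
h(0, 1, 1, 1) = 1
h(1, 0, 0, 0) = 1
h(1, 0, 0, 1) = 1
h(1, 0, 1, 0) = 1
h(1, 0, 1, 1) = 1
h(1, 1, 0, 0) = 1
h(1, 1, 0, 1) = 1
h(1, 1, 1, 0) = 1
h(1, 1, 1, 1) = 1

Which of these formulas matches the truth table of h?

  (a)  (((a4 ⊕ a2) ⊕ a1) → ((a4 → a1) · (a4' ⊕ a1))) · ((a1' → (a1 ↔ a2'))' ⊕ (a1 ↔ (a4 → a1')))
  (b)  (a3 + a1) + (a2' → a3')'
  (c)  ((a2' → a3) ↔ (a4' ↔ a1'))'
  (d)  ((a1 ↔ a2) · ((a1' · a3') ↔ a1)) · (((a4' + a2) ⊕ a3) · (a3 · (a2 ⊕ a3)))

b

(a) fails at (0,0,0,0): the formula yields 1, h is 0.
(c) fails at (0,0,0,0): the formula yields 1, h is 0.
(d) fails at (0,0,1,0): the formula yields 0, h is 1.
That leaves (b). Evaluating it on every row reproduces the table of h exactly.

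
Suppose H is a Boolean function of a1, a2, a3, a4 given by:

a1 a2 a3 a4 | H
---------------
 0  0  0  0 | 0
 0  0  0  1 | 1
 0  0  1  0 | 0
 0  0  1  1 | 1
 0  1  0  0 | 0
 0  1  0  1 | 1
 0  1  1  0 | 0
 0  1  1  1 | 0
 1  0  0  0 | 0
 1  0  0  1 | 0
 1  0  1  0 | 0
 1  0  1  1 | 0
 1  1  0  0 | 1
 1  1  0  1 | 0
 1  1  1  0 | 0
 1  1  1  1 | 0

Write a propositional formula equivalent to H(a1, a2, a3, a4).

H(a1, a2, a3, a4) = (((((a1' · a2') · a3') · a4) + (((a1' · a2') · a3) · a4)) + (((a1' · a2) · a3') · a4)) + (((a1 · a2) · a3') · a4')

The 1-rows are (0,0,0,1), (0,0,1,1), (0,1,0,1), (1,1,0,0). Each contributes one minterm — ¬a1·¬a2·¬a3·a4; ¬a1·¬a2·a3·a4; ¬a1·a2·¬a3·a4; a1·a2·¬a3·¬a4 — and their disjunction is a sum-of-products form of H.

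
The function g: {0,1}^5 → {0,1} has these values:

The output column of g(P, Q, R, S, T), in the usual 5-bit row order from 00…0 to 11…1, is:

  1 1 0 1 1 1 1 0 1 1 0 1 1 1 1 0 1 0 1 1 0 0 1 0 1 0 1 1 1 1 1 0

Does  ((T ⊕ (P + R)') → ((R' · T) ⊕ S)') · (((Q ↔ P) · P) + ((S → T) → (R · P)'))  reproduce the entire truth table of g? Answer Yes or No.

Check the formula against g row by row:
  P=0, Q=0, R=0, S=0, T=0: formula gives 1, g = 1 ✓
  P=0, Q=0, R=0, S=0, T=1: formula gives 1, g = 1 ✓
  P=0, Q=0, R=0, S=1, T=0: formula gives 0, g = 0 ✓
  P=0, Q=0, R=0, S=1, T=1: formula gives 1, g = 1 ✓
  …and likewise for the remaining 28 rows.
No disagreement on any input; they are logically equivalent.

Yes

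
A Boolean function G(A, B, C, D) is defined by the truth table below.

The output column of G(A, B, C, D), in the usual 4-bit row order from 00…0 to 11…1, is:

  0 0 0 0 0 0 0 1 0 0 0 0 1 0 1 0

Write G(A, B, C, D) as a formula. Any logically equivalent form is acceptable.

G(A, B, C, D) = ((((¬A ∧ B) ∧ C) ∧ D) ∨ (((A ∧ B) ∧ ¬C) ∧ ¬D)) ∨ (((A ∧ B) ∧ C) ∧ ¬D)

G=1 on 3 inputs: (0,1,1,1), (1,1,0,0), (1,1,1,0). Reading each as a conjunction of literals (¬A·B·C·D, A·B·¬C·¬D, A·B·C·¬D) and taking the OR gives the canonical DNF.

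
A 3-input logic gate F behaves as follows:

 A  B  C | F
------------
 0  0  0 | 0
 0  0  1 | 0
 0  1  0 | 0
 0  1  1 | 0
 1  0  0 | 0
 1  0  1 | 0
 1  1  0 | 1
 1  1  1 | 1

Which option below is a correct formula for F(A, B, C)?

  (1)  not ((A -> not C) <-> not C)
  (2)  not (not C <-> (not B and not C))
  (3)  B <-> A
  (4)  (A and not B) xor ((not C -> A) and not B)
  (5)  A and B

5

(1) fails at (0,0,1): the formula yields 1, F is 0.
(2) fails at (0,1,0): the formula yields 1, F is 0.
(3) fails at (0,0,0): the formula yields 1, F is 0.
(4) fails at (0,0,1): the formula yields 1, F is 0.
Only (5) survives; checking it on all 8 rows confirms it matches F.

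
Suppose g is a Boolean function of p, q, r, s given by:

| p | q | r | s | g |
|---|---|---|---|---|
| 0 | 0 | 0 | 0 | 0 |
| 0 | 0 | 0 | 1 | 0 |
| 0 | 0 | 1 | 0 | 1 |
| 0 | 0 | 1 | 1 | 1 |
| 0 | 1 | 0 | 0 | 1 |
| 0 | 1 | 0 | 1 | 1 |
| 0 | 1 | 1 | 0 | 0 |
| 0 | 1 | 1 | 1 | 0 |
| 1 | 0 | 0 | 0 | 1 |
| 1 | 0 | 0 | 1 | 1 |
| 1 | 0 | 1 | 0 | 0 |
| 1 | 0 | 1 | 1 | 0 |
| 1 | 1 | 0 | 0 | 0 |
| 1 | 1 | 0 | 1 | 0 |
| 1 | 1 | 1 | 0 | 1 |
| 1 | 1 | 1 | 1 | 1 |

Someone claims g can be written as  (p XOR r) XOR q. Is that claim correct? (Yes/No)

Evaluate (p XOR r) XOR q on each row and compare to g:
  p=0, q=0, r=0, s=0: formula gives 0, g = 0 ✓
  p=0, q=0, r=0, s=1: formula gives 0, g = 0 ✓
  p=0, q=0, r=1, s=0: formula gives 1, g = 1 ✓
  p=0, q=0, r=1, s=1: formula gives 1, g = 1 ✓
  … (the remaining 12 rows also agree.)
No disagreement on any input; they are logically equivalent.

Yes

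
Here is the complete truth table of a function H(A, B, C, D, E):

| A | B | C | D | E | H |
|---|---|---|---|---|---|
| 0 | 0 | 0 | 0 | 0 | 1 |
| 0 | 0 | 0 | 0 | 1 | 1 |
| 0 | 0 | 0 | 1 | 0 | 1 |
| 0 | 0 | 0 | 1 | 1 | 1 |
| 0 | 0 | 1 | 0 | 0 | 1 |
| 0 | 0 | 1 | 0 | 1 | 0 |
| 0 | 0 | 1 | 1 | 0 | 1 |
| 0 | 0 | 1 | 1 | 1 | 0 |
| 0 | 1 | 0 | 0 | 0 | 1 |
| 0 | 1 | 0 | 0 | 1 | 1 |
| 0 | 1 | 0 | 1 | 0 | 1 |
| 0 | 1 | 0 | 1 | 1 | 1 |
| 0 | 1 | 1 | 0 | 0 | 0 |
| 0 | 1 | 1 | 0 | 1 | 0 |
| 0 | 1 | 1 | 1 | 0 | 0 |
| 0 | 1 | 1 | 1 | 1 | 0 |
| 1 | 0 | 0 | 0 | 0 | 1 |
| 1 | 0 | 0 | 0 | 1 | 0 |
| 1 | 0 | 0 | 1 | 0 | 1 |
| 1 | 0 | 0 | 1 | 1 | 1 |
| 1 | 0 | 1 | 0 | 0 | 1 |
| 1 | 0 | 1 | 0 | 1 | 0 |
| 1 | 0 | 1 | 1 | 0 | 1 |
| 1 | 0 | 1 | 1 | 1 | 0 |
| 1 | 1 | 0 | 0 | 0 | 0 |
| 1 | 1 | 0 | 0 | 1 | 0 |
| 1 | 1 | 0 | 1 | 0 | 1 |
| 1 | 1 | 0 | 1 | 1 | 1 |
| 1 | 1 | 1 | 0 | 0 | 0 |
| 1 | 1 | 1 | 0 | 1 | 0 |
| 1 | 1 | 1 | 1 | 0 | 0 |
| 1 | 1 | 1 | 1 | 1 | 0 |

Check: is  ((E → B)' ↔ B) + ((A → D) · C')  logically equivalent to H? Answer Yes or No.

Check the formula against H row by row:
  A=0, B=0, C=0, D=0, E=0: formula gives 1, H = 1 ✓
  A=0, B=0, C=0, D=0, E=1: formula gives 1, H = 1 ✓
  A=0, B=0, C=0, D=1, E=0: formula gives 1, H = 1 ✓
  A=0, B=0, C=0, D=1, E=1: formula gives 1, H = 1 ✓
  …and likewise for the remaining 28 rows.
All 32 rows match — the expression computes H exactly.

Yes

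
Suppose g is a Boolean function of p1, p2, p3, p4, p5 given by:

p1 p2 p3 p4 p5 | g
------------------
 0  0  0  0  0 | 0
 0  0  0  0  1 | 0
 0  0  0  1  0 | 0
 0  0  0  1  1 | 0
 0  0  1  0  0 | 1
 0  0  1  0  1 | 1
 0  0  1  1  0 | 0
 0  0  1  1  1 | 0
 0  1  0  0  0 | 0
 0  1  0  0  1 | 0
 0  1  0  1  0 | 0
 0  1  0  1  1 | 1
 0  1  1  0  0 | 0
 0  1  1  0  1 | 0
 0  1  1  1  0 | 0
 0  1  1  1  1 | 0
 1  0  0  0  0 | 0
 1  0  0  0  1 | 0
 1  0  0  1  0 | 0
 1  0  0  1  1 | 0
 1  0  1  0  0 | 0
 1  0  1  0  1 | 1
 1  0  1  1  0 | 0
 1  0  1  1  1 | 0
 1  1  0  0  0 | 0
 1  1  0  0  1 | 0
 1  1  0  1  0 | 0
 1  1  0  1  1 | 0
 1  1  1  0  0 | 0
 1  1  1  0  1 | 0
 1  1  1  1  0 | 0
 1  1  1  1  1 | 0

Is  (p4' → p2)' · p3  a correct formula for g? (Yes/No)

No

Test each input against both g and the formula:
  p1=0, p2=0, p3=0, p4=0, p5=0: formula gives 0, g = 0 ✓
  p1=0, p2=0, p3=0, p4=0, p5=1: formula gives 0, g = 0 ✓
  p1=0, p2=0, p3=0, p4=1, p5=0: formula gives 0, g = 0 ✓
  p1=0, p2=0, p3=0, p4=1, p5=1: formula gives 0, g = 0 ✓
  …
  p1=0, p2=1, p3=0, p4=1, p5=1: formula gives 0, but g = 1 ✗
Row (0,1,0,1,1) is a counterexample, so the formula is not equivalent to g.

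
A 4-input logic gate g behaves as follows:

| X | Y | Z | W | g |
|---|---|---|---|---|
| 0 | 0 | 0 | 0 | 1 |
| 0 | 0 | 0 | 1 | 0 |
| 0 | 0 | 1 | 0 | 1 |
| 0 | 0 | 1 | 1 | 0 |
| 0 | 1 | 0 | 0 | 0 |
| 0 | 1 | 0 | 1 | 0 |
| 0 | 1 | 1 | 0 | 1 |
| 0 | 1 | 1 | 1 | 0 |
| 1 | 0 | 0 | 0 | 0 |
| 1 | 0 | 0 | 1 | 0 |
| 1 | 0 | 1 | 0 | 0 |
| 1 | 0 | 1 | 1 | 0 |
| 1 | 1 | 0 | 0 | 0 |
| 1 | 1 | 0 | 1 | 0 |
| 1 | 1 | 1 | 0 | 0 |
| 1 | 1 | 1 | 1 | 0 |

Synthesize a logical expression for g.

g=1 on 3 inputs: (0,0,0,0), (0,0,1,0), (0,1,1,0). Reading each as a conjunction of literals (¬X·¬Y·¬Z·¬W, ¬X·¬Y·Z·¬W, ¬X·Y·Z·¬W) and taking the OR gives the canonical DNF.

g(X, Y, Z, W) = ((((~X & ~Y) & ~Z) & ~W) | (((~X & ~Y) & Z) & ~W)) | (((~X & Y) & Z) & ~W)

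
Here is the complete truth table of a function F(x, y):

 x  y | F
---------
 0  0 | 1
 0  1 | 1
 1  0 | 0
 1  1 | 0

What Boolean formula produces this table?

F(x, y) = ~x

The output is the negation of x.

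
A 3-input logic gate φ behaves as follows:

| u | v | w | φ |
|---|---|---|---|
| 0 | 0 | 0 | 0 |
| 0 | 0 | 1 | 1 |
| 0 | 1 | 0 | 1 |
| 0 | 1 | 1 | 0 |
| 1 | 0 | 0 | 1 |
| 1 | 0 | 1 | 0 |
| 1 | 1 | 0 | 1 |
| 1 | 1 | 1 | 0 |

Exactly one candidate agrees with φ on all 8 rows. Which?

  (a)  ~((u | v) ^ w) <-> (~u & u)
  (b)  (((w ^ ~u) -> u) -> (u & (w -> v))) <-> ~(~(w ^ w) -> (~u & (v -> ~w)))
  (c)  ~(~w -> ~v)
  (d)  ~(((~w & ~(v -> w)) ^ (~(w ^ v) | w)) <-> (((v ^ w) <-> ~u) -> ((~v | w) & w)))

(b): at (0,1,0) it gives 0, but φ = 1 — eliminated.
(c): at (0,0,1) it gives 0, but φ = 1 — eliminated.
(d): at (0,0,1) it gives 0, but φ = 1 — eliminated.
Only (a) survives; checking it on all 8 rows confirms it matches φ.

a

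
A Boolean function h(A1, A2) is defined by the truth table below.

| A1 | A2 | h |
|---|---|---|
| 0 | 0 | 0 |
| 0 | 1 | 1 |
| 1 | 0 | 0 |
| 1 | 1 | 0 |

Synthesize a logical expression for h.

1 only at (0,1): NOT A1 AND A2.

h(A1, A2) = A1' · A2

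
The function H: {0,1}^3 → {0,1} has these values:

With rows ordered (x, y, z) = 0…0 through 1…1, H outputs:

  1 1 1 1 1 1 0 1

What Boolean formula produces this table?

H(x, y, z) = ~((x & y) & ~z)

Only row (1,1,0) gives 0. So H is 1 everywhere except there — the complement of the minterm x·y·¬z.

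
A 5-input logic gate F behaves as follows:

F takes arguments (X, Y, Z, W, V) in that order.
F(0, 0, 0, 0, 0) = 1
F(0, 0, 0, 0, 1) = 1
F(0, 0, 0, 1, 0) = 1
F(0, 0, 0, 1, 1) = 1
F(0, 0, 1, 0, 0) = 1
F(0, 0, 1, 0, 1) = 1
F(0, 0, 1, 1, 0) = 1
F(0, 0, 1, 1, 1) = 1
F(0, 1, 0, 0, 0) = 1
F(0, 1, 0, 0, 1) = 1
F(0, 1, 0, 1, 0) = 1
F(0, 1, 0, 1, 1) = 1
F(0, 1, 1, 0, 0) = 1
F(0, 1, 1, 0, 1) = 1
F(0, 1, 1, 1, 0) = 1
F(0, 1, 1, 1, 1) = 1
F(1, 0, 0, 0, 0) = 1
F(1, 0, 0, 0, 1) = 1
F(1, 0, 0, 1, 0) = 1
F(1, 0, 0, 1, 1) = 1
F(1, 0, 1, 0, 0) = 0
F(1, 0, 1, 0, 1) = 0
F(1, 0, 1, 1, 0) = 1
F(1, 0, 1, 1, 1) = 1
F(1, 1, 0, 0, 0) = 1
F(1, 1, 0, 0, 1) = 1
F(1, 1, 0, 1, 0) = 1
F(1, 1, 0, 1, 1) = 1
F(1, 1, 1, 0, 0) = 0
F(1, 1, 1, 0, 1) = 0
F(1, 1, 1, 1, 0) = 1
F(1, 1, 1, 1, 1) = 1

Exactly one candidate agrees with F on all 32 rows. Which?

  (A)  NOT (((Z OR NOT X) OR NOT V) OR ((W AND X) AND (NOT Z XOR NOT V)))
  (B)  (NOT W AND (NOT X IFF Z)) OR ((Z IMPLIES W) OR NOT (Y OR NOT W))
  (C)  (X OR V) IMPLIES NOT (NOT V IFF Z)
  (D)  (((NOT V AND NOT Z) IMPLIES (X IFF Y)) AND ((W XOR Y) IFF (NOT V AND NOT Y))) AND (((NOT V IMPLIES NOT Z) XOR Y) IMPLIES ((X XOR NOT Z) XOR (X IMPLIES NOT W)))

(A) fails at (0,0,0,0,0): the formula yields 0, F is 1.
(C) fails at (0,0,0,0,1): the formula yields 0, F is 1.
(D) fails at (0,0,0,0,0): the formula yields 0, F is 1.
That leaves (B). Evaluating it on every row reproduces the table of F exactly.

B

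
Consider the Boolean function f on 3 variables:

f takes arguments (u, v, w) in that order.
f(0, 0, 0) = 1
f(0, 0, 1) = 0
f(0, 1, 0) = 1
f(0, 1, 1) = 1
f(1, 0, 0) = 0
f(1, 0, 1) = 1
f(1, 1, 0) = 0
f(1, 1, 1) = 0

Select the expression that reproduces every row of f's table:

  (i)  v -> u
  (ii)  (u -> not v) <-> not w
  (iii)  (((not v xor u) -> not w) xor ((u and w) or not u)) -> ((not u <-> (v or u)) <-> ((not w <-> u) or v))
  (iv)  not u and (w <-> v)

iii

(i): at (0,0,1) it gives 1, but f = 0 — eliminated.
(ii): at (0,1,1) it gives 0, but f = 1 — eliminated.
(iv): at (0,1,0) it gives 0, but f = 1 — eliminated.
Only (iii) survives; checking it on all 8 rows confirms it matches f.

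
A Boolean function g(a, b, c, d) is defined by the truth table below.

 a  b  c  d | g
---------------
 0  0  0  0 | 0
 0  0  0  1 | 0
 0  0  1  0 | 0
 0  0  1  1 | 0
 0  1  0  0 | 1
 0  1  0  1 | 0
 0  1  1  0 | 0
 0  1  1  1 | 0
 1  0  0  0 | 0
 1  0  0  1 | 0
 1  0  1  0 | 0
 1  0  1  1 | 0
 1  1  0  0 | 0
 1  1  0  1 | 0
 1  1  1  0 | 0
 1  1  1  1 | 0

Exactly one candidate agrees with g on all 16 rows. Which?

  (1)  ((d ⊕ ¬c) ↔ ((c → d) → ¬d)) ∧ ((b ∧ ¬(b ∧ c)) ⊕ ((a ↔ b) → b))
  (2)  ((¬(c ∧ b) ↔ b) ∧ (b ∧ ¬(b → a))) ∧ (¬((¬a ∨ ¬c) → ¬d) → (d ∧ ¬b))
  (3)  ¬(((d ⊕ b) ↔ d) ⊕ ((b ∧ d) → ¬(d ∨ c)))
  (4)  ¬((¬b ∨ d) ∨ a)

(1) fails at (0,1,0,0): the formula yields 0, g is 1.
(3) fails at (0,0,0,0): the formula yields 1, g is 0.
(4) fails at (0,1,1,0): the formula yields 1, g is 0.
That leaves (2). Evaluating it on every row reproduces the table of g exactly.

2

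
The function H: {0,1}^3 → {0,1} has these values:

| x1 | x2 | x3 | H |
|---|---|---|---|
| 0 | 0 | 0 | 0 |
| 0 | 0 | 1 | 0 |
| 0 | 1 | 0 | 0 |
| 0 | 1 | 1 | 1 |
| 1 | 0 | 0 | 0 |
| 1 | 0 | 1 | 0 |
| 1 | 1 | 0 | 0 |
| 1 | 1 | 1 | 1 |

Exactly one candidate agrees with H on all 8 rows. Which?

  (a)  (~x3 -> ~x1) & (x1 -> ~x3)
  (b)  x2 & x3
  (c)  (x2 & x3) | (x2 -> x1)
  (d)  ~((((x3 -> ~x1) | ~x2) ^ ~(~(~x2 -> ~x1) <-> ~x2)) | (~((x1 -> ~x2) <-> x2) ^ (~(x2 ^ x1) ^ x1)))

b

(a) fails at (0,0,0): the formula yields 1, H is 0.
(c) fails at (0,0,0): the formula yields 1, H is 0.
(d) fails at (0,0,0): the formula yields 1, H is 0.
(b) is the remaining candidate, and it agrees with H on all 8 inputs.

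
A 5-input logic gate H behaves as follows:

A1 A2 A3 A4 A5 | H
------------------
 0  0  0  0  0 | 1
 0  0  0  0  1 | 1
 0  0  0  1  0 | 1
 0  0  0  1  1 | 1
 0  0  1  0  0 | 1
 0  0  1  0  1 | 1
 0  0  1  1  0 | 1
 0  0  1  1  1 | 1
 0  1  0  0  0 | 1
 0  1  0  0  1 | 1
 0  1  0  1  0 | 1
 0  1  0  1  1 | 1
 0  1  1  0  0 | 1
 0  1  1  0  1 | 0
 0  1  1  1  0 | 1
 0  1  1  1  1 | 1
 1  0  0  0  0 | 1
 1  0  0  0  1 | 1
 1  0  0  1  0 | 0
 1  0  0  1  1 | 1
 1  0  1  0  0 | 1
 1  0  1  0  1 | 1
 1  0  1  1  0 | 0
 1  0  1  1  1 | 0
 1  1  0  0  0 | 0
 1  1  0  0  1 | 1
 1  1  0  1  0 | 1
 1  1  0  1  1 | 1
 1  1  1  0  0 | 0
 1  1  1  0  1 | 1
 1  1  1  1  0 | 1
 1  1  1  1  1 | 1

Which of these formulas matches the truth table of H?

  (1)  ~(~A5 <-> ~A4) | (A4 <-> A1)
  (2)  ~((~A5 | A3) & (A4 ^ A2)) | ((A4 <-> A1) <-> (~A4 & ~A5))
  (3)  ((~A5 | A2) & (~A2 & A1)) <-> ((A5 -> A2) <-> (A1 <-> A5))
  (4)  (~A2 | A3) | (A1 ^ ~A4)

2

(1): at (0,0,0,1,1) it gives 0, but H = 1 — eliminated.
(3): at (0,0,0,0,0) it gives 0, but H = 1 — eliminated.
(4): at (0,1,0,1,0) it gives 0, but H = 1 — eliminated.
(2) is the remaining candidate, and it agrees with H on all 32 inputs.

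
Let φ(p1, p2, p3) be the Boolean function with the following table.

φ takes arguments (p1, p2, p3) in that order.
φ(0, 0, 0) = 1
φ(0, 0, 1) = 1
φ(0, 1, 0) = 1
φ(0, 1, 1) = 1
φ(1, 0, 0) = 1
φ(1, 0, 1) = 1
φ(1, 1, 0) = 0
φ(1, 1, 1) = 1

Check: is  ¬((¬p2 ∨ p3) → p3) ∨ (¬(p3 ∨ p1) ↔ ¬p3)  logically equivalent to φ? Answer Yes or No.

Yes

Evaluate ¬((¬p2 ∨ p3) → p3) ∨ (¬(p3 ∨ p1) ↔ ¬p3) on each row and compare to φ:
  p1=0, p2=0, p3=0: formula gives 1, φ = 1 ✓
  p1=0, p2=0, p3=1: formula gives 1, φ = 1 ✓
  p1=0, p2=1, p3=0: formula gives 1, φ = 1 ✓
  p1=0, p2=1, p3=1: formula gives 1, φ = 1 ✓
  p1=1, p2=0, p3=0: formula gives 1, φ = 1 ✓
  … (the remaining 3 rows also agree.)
All 8 rows match — the expression computes φ exactly.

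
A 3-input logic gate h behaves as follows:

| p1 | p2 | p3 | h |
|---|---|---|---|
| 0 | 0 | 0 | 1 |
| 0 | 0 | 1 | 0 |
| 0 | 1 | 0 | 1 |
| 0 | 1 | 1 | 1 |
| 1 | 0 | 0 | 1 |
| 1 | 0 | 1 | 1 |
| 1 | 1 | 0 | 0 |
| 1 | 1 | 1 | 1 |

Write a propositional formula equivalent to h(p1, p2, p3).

h(p1, p2, p3) = NOT (((NOT p1 AND NOT p2) AND p3) OR ((p1 AND p2) AND NOT p3))

There are just 2 zero rows: (0,0,1), (1,1,0). Their minterms are ¬p1·¬p2·p3, p1·p2·¬p3; the OR of those covers precisely the 0-outputs, and negating it yields h.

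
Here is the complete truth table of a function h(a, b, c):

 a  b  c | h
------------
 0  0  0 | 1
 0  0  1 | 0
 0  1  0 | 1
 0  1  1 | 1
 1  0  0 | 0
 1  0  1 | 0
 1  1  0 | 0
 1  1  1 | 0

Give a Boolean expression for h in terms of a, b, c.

h(a, b, c) = (((not a and not b) and not c) or ((not a and b) and not c)) or ((not a and b) and c)

h=1 on 3 inputs: (0,0,0), (0,1,0), (0,1,1). Reading each as a conjunction of literals (¬a·¬b·¬c, ¬a·b·¬c, ¬a·b·c) and taking the OR gives the canonical DNF.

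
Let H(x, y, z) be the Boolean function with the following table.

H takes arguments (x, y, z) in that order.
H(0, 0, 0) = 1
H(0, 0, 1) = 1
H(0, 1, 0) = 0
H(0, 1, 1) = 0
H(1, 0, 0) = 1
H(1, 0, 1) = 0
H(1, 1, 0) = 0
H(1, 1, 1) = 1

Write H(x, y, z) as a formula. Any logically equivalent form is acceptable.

Collect the rows where H=1 — (0,0,0), (0,0,1), (1,0,0), (1,1,1) — and write one minterm per row: ¬x·¬y·¬z, ¬x·¬y·z, x·¬y·¬z, x·y·z. Their union (logical OR) reproduces the table exactly.

H(x, y, z) = ((((~x & ~y) & ~z) | ((~x & ~y) & z)) | ((x & ~y) & ~z)) | ((x & y) & z)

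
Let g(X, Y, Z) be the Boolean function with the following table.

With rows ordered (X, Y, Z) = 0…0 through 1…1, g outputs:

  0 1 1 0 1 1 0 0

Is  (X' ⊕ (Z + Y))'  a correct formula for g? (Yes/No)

No

Check the formula against g row by row:
  X=0, Y=0, Z=0: formula gives 0, g = 0 ✓
  X=0, Y=0, Z=1: formula gives 1, g = 1 ✓
  X=0, Y=1, Z=0: formula gives 1, g = 1 ✓
  X=0, Y=1, Z=1: formula gives 1, but g = 0 ✗
Since they disagree at (0,1,1), the expression is not a correct formula for g.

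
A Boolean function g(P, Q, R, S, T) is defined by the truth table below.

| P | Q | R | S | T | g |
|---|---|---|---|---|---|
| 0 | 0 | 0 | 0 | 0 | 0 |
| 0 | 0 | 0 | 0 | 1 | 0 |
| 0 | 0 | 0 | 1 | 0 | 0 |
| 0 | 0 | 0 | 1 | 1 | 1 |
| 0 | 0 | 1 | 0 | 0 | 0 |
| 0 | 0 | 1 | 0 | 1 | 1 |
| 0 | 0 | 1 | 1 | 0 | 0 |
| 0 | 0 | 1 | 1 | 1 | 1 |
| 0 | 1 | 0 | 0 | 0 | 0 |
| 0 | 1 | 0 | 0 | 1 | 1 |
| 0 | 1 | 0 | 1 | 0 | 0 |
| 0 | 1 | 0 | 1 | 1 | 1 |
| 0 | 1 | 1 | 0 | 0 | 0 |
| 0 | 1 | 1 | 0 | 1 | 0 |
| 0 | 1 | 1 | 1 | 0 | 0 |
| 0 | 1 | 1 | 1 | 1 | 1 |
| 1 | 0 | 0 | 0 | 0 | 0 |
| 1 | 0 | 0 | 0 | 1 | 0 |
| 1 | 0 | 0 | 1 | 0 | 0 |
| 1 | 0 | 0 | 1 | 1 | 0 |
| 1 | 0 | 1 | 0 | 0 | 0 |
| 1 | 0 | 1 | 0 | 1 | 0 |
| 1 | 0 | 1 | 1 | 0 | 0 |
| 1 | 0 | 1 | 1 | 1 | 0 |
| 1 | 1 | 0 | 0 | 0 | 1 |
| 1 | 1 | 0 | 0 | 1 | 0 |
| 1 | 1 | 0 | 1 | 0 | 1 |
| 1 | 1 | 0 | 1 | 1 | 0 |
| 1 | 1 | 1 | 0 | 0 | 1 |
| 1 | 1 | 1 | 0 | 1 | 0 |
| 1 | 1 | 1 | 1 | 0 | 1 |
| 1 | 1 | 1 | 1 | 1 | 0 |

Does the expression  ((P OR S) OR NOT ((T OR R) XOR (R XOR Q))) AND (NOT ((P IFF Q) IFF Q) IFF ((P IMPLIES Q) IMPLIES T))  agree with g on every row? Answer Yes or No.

Yes

Test each input against both g and the formula:
  P=0, Q=0, R=0, S=0, T=0: formula gives 0, g = 0 ✓
  P=0, Q=0, R=0, S=0, T=1: formula gives 0, g = 0 ✓
  P=0, Q=0, R=0, S=1, T=0: formula gives 0, g = 0 ✓
  P=0, Q=0, R=0, S=1, T=1: formula gives 1, g = 1 ✓
  …and likewise for the remaining 28 rows.
All 32 rows match — the expression computes g exactly.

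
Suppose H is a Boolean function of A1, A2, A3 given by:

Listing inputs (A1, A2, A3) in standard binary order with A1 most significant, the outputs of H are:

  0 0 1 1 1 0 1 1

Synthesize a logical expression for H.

H(A1, A2, A3) = ~((((~A1 & ~A2) & ~A3) | ((~A1 & ~A2) & A3)) | ((A1 & ~A2) & A3))

H is 0 on only 3 rows — (0,0,0), (0,0,1), (1,0,1). Writing each as a minterm (¬A1·¬A2·¬A3, ¬A1·¬A2·A3, A1·¬A2·A3) and OR-ing them characterizes exactly where H=0, so H is the negation of that disjunction.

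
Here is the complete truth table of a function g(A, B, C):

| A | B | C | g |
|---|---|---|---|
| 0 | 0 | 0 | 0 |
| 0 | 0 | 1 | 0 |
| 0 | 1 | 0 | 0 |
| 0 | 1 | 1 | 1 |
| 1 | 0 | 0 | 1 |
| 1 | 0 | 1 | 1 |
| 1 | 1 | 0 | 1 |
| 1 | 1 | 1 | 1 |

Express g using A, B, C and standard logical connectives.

g(A, B, C) = ((((A' · B') · C') + ((A' · B') · C)) + ((A' · B) · C'))'

There are just 3 zero rows: (0,0,0), (0,0,1), (0,1,0). Their minterms are ¬A·¬B·¬C, ¬A·¬B·C, ¬A·B·¬C; the OR of those covers precisely the 0-outputs, and negating it yields g.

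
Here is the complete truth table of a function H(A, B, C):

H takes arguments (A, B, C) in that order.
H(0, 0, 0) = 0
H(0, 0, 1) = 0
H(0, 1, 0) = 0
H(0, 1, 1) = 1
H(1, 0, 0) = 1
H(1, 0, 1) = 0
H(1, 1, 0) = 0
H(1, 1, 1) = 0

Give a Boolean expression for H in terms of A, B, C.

Collect the rows where H=1 — (0,1,1), (1,0,0) — and write one minterm per row: ¬A·B·C, A·¬B·¬C. Their union (logical OR) reproduces the table exactly.

H(A, B, C) = ((~A & B) & C) | ((A & ~B) & ~C)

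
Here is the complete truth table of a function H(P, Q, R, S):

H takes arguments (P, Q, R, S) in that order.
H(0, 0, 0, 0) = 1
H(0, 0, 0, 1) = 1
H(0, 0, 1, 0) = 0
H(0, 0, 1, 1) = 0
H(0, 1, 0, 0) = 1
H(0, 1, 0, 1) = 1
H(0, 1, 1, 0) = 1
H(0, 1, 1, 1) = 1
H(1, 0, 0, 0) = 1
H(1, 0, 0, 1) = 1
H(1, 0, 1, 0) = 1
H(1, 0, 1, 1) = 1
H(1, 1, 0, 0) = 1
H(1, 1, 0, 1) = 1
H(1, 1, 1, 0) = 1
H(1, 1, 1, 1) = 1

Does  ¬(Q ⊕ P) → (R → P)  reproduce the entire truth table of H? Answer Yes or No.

Check the formula against H row by row:
  P=0, Q=0, R=0, S=0: formula gives 1, H = 1 ✓
  P=0, Q=0, R=0, S=1: formula gives 1, H = 1 ✓
  P=0, Q=0, R=1, S=0: formula gives 0, H = 0 ✓
  P=0, Q=0, R=1, S=1: formula gives 0, H = 0 ✓
  …and likewise for the remaining 12 rows.
No disagreement on any input; they are logically equivalent.

Yes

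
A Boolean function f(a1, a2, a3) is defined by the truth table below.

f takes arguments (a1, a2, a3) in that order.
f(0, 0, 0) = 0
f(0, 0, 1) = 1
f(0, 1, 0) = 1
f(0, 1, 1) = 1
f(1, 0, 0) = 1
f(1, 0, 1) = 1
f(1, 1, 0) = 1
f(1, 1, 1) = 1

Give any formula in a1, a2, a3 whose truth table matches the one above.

The output is 1 whenever at least one input is 1 — the OR of all inputs.

f(a1, a2, a3) = (a1 or a2) or a3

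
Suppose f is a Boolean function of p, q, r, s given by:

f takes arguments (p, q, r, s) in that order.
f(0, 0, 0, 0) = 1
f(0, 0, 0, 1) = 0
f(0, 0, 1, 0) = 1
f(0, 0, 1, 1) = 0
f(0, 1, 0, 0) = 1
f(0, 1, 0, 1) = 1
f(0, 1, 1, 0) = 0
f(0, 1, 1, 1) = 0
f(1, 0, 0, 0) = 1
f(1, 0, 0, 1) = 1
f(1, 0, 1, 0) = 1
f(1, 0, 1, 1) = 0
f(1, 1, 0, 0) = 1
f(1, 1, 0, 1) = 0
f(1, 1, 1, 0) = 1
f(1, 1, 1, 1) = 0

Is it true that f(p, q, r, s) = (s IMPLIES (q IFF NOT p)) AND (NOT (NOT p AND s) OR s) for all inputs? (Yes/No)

Check the formula against f row by row:
  p=0, q=0, r=0, s=0: formula gives 1, f = 1 ✓
  p=0, q=0, r=0, s=1: formula gives 0, f = 0 ✓
  p=0, q=0, r=1, s=0: formula gives 1, f = 1 ✓
  p=0, q=0, r=1, s=1: formula gives 0, f = 0 ✓
  …
  p=0, q=1, r=1, s=0: formula gives 1, but f = 0 ✗
A single disagreement suffices: at (0,1,1,0) they differ, so the formula does not compute f.

No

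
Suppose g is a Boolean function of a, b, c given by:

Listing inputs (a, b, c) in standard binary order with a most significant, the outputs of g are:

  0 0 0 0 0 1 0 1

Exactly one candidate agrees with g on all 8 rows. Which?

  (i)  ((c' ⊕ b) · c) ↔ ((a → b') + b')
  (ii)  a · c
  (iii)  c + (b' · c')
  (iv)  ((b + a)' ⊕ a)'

(i) fails at (0,1,1): the formula yields 1, g is 0.
(iii) fails at (0,0,0): the formula yields 1, g is 0.
(iv) fails at (0,1,0): the formula yields 1, g is 0.
That leaves (ii). Evaluating it on every row reproduces the table of g exactly.

ii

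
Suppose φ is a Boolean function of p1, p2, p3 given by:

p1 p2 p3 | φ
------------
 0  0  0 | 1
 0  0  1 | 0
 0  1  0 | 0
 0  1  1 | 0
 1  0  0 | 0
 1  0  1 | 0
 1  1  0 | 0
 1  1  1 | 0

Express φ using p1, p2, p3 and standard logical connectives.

The output is 1 only when every input is 0 — NOR of all inputs.

φ(p1, p2, p3) = ¬((p1 ∨ p2) ∨ p3)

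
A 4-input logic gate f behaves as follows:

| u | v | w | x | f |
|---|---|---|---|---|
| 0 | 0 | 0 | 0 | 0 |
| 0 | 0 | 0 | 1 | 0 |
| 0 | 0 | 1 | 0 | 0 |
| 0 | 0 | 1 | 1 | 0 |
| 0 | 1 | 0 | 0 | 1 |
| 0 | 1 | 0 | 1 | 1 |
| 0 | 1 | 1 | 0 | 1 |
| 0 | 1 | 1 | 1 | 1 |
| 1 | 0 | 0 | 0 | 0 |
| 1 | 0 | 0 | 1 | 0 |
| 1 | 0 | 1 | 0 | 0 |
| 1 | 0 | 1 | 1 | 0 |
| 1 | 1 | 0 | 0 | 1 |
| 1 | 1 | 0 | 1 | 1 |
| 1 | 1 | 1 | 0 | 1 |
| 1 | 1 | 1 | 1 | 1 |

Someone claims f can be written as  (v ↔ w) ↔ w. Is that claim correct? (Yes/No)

Test each input against both f and the formula:
  u=0, v=0, w=0, x=0: formula gives 0, f = 0 ✓
  u=0, v=0, w=0, x=1: formula gives 0, f = 0 ✓
  u=0, v=0, w=1, x=0: formula gives 0, f = 0 ✓
  u=0, v=0, w=1, x=1: formula gives 0, f = 0 ✓
  … (the remaining 12 rows also agree.)
All 16 rows match — the expression computes f exactly.

Yes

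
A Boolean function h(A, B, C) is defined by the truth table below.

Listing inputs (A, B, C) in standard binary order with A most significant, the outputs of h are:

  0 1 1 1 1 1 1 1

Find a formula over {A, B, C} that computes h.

h(A, B, C) = (A | B) | C

The output is 1 whenever at least one input is 1 — the OR of all inputs.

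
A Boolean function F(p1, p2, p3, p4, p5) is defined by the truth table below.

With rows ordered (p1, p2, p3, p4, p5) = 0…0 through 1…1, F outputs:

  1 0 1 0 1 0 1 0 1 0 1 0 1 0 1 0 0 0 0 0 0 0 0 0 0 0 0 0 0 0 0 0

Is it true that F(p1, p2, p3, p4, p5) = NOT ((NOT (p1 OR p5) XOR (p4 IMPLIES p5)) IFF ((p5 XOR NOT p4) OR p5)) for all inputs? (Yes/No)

Yes

Test each input against both F and the formula:
  p1=0, p2=0, p3=0, p4=0, p5=0: formula gives 1, F = 1 ✓
  p1=0, p2=0, p3=0, p4=0, p5=1: formula gives 0, F = 0 ✓
  p1=0, p2=0, p3=0, p4=1, p5=0: formula gives 1, F = 1 ✓
  p1=0, p2=0, p3=0, p4=1, p5=1: formula gives 0, F = 0 ✓
  …and likewise for the remaining 28 rows.
No disagreement on any input; they are logically equivalent.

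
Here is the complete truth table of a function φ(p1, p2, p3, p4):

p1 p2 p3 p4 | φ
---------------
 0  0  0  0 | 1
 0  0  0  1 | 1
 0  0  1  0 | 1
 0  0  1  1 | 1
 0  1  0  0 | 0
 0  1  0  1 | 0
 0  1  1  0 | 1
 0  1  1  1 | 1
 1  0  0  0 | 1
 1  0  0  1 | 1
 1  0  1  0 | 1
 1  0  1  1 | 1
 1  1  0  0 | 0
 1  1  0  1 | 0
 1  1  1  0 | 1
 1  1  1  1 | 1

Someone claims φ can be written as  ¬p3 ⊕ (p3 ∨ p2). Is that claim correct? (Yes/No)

Evaluate ¬p3 ⊕ (p3 ∨ p2) on each row and compare to φ:
  p1=0, p2=0, p3=0, p4=0: formula gives 1, φ = 1 ✓
  p1=0, p2=0, p3=0, p4=1: formula gives 1, φ = 1 ✓
  p1=0, p2=0, p3=1, p4=0: formula gives 1, φ = 1 ✓
  p1=0, p2=0, p3=1, p4=1: formula gives 1, φ = 1 ✓
  … (the remaining 12 rows also agree.)
No disagreement on any input; they are logically equivalent.

Yes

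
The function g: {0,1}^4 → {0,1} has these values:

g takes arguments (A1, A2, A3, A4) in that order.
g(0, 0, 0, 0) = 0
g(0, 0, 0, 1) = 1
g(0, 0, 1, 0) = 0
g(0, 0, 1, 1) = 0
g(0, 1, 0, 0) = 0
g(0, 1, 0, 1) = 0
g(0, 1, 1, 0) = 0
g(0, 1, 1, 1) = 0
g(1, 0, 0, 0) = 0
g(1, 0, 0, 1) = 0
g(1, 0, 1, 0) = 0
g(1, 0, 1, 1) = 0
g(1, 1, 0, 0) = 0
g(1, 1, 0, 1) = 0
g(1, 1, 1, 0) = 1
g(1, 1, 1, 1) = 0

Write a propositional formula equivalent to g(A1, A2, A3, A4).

The 1-rows are (0,0,0,1), (1,1,1,0). Each contributes one minterm — ¬A1·¬A2·¬A3·A4; A1·A2·A3·¬A4 — and their disjunction is a sum-of-products form of g.

g(A1, A2, A3, A4) = (((A1' · A2') · A3') · A4) + (((A1 · A2) · A3) · A4')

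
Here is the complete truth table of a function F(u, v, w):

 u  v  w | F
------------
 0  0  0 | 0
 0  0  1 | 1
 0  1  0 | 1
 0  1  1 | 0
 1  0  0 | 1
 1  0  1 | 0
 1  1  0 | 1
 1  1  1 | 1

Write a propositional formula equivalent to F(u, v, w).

F is 0 on only 3 rows — (0,0,0), (0,1,1), (1,0,1). Writing each as a minterm (¬u·¬v·¬w, ¬u·v·w, u·¬v·w) and OR-ing them characterizes exactly where F=0, so F is the negation of that disjunction.

F(u, v, w) = ((((u' · v') · w') + ((u' · v) · w)) + ((u · v') · w))'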